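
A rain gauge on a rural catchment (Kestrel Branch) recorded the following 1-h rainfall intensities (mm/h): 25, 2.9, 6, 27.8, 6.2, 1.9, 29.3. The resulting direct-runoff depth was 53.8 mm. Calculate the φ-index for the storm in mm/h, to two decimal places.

Only the 3 blocks with intensity above φ contribute runoff: 25, 27.8, 29.3 mm/h.
Σ(I−φ)·Δt = d  ⇒  (25+27.8+29.3 − 3φ)·1 = 53.8
φ = (82.10 − 53.8/1) / 3 = 9.43 mm/h.

φ ≈ 9.43 mm/h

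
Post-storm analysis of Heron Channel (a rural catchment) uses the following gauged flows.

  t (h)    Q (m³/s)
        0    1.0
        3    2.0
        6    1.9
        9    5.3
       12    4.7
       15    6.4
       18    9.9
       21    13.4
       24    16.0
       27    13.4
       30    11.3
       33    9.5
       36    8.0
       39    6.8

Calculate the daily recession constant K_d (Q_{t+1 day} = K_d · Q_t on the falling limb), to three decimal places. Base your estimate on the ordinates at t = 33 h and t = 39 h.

Between t = 33 h and t = 39 h the flow falls from 9.5 to 6.8 m³/s over 2×3 h = 6 h.
Per-interval ratio K = (6.8/9.5)^(1/2) = 0.8460; K_d = K^(24/3) = 0.263.

K_d ≈ 0.263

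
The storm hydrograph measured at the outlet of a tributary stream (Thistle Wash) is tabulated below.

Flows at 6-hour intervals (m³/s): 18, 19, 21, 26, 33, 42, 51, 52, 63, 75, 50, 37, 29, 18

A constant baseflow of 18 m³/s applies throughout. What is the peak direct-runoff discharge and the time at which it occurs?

Subtracting baseflow gives direct-runoff ordinates: 0.0, 1.0, 3.0, 8.0, 15.0, 24.0, 33.0, 34.0, 45.0, 57.0, 32.0, 19.0, 11.0, 0.0 m³/s.
The maximum is 57.0 m³/s, occurring at the reading for t = 54 h.

Q_p = 57.0 m³/s at t = 54 h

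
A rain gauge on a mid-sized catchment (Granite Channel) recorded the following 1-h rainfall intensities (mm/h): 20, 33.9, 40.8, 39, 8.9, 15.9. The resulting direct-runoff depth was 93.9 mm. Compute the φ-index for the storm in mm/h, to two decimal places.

φ ≈ 11.14 mm/h

Only the 5 blocks with intensity above φ contribute runoff: 20, 33.9, 40.8, 39, 15.9 mm/h.
Σ(I−φ)·Δt = d  ⇒  (20+33.9+40.8+39+15.9 − 5φ)·1 = 93.9
φ = (149.6 − 93.9/1) / 5 = 11.14 mm/h.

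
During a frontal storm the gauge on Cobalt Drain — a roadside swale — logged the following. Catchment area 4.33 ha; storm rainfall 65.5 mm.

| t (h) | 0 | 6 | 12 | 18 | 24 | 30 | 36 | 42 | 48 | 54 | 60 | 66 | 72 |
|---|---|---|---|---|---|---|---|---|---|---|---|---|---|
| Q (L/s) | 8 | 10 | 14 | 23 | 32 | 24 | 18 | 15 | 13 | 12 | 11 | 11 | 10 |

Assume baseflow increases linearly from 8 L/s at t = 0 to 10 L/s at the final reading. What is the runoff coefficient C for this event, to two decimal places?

ΣQ_DR = 84.00 L/s; V = ΣQ_DR·Δt = 1.814 × 10^6 L.
Runoff depth d = V / A = 41.90 mm.
C = d / P = 41.90 / 65.5 = 0.64.

C ≈ 0.64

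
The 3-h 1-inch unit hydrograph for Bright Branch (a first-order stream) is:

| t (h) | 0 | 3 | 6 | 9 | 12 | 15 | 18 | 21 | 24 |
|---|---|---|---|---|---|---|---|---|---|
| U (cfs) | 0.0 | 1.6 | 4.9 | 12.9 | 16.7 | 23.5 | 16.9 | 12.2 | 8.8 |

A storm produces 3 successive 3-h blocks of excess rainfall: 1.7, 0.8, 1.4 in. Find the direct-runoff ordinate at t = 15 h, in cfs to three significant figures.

By discrete convolution, Q_j = Σ (P_i / 1 in) · U_{j−i}.
At t = 15 h (j=5): Q = (1.7/1)·23.5 + (0.8/1)·16.7 + (1.4/1)·12.9 = 71.4 cfs.

Q ≈ 71.4 cfs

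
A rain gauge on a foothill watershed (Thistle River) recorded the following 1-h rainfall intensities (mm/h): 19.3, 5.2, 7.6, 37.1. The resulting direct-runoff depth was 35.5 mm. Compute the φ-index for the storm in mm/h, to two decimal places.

Only the 2 blocks with intensity above φ contribute runoff: 19.3, 37.1 mm/h.
Σ(I−φ)·Δt = d  ⇒  (19.3+37.1 − 2φ)·1 = 35.5
φ = (56.40 − 35.5/1) / 2 = 10.45 mm/h.

φ ≈ 10.45 mm/h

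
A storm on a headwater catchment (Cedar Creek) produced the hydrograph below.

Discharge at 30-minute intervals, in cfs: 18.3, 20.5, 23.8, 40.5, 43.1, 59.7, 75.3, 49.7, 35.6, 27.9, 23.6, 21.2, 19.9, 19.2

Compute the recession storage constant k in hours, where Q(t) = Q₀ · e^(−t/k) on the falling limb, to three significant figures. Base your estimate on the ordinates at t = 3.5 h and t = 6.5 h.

On the falling limb, Q drops from 49.7 to 19.2 cfs between t = 3.5 h and t = 6.5 h (Δt = 3 h).
k = −Δt / ln(Q₂/Q₁) = −3 / ln(19.2/49.7) = 3.15 h.

k ≈ 3.15 h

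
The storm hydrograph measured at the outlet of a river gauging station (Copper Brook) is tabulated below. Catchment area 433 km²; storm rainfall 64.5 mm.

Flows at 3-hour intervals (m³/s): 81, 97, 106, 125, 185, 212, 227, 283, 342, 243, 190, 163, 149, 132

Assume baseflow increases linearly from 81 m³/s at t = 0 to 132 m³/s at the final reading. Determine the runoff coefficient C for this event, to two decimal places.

C ≈ 0.40

ΣQ_DR = 1044 m³/s; V = ΣQ_DR·Δt = 1.128 × 10^7 m³.
Runoff depth d = V / A = 26.04 mm.
C = d / P = 26.04 / 64.5 = 0.40.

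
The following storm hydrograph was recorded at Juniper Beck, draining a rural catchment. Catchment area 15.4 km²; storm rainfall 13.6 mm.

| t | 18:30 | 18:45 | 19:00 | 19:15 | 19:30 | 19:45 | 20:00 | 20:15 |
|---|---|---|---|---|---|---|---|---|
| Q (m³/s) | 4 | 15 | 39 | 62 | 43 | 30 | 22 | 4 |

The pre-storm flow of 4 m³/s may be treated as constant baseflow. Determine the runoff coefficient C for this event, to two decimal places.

C ≈ 0.80

ΣQ_DR = 187.0 m³/s; V = ΣQ_DR·Δt = 1.683 × 10^5 m³.
Runoff depth d = V / A = 10.93 mm.
C = d / P = 10.93 / 13.6 = 0.80.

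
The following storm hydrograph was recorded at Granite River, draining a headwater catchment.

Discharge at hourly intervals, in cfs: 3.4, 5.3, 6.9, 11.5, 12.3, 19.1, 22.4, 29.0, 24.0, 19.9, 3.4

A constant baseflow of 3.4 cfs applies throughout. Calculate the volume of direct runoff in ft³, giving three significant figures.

V ≈ 4.31 × 10^5 ft³

Direct-runoff ordinates (Q − Q_b): 0.0, 1.9, 3.5, 8.1, 8.9, 15.7, 19.0, 25.6, 20.6, 16.5, 0.0 cfs.
ΣQ_DR = 119.8 cfs.
With Δt = 1 h = 3600 s, V = ΣQ_DR · Δt = 119.8 × 3600 = 4.31 × 10^5 ft³.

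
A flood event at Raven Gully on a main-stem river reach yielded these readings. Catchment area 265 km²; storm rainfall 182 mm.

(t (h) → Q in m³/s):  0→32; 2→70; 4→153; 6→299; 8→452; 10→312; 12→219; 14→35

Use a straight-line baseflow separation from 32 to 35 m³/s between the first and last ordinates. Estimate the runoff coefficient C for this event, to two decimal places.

ΣQ_DR = 1304 m³/s; V = ΣQ_DR·Δt = 9.389 × 10^6 m³.
Runoff depth d = V / A = 35.43 mm.
C = d / P = 35.43 / 182 = 0.19.

C ≈ 0.19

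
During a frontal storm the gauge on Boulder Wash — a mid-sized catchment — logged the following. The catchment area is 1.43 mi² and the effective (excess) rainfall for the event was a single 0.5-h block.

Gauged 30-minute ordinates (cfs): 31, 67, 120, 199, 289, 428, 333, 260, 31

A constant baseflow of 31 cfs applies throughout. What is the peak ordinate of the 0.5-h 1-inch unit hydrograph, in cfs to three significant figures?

U_p ≈ 495 cfs

Direct runoff: 0.0, 36.0, 89.0, 168.0, 258.0, 397.0, 302.0, 229.0, 0.0 cfs; ΣQ_DR = 1479 cfs, peak = 397.0 cfs.
Runoff depth d = ΣQ_DR·Δt / A = 1479 × 1800 / (1.43 mi²) = 0.8013 in.
The 1-inch UH is the DRH scaled by (1 in)/d, so U_p = 397.0 × 1/0.8013 = 495 cfs.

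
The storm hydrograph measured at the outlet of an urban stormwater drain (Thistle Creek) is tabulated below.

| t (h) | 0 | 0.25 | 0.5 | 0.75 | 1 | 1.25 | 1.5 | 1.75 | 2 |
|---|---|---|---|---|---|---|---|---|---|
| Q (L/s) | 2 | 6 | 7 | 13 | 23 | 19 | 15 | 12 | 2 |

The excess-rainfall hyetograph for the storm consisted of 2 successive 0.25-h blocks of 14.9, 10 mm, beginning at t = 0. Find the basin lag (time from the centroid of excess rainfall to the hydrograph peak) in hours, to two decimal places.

t_L ≈ 0.77 h

Centroid of excess rainfall: t_c = Σ P_i·t̄_i / ΣP_i = 0.2254 h (block centres at 0.125, 0.375 h).
Hydrograph peak occurs at t = 1 h, so basin lag t_L = 1 − 0.2254 = 0.77 h.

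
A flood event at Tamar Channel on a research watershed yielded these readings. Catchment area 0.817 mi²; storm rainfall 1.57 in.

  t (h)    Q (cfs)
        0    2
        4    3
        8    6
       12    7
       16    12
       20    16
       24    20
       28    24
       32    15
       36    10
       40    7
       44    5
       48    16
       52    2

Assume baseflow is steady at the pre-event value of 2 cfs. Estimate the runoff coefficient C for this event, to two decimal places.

ΣQ_DR = 117.0 cfs; V = ΣQ_DR·Δt = 1.685 × 10^6 ft³.
Runoff depth d = V / A = 0.8876 in.
C = d / P = 0.8876 / 1.57 = 0.57.

C ≈ 0.57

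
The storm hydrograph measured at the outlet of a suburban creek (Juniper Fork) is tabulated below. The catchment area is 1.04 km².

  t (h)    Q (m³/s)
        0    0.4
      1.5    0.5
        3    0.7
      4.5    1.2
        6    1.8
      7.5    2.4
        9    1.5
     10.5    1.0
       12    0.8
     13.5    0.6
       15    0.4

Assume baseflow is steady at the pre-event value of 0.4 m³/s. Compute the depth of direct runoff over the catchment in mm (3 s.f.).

d ≈ 35.8 mm

Direct runoff: 0.0, 0.1, 0.3, 0.8, 1.4, 2.0, 1.1, 0.6, 0.4, 0.2, 0.0 m³/s; ΣQ_DR = 6.900 m³/s.
V = ΣQ_DR · Δt = 6.900 × 5400 s = 37260 m³.
Over A = 1.04 km², depth = V / A = 35.8 mm.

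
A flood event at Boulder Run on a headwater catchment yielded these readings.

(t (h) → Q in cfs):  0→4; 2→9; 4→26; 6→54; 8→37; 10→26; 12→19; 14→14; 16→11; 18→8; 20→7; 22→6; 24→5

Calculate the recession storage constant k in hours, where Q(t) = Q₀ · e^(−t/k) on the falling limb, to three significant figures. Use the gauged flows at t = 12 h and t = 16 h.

On the falling limb, Q drops from 19 to 11 cfs between t = 12 h and t = 16 h (Δt = 4 h).
k = −Δt / ln(Q₂/Q₁) = −4 / ln(11/19) = 7.32 h.

k ≈ 7.32 h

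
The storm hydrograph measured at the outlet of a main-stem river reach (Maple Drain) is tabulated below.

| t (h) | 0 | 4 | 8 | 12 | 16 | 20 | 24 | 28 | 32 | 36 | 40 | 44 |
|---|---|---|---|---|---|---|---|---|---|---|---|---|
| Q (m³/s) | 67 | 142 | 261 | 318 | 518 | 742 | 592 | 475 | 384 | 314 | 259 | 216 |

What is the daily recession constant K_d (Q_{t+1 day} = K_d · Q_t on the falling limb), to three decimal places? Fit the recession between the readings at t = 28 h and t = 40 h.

Between t = 28 h and t = 40 h the flow falls from 475 to 259 m³/s over 3×4 h = 12 h.
Per-interval ratio K = (259/475)^(1/3) = 0.8170; K_d = K^(24/4) = 0.297.

K_d ≈ 0.297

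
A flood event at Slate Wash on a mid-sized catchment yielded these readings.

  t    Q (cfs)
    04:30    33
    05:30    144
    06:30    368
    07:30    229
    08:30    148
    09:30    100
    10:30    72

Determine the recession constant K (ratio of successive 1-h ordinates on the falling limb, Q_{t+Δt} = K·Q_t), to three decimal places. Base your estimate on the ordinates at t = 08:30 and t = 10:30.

K ≈ 0.697

Using the recession-limb readings at t = 08:30 and t = 10:30: Q falls from 148 to 72 cfs over 2 intervals.
K = (Q₂/Q₁)^(1/2) = (72/148)^(1/2) = 0.697.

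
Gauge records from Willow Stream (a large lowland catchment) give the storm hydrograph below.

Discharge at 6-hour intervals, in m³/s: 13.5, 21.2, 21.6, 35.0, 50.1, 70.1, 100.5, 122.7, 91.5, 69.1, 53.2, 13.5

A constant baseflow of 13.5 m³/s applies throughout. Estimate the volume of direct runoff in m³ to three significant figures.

V ≈ 1.08 × 10^7 m³

Direct-runoff ordinates (Q − Q_b): 0.0, 7.7, 8.1, 21.5, 36.6, 56.6, 87.0, 109.2, 78.0, 55.6, 39.7, 0.0 m³/s.
ΣQ_DR = 500.0 m³/s.
With Δt = 6 h = 21600 s, V = ΣQ_DR · Δt = 500.0 × 21600 = 1.08 × 10^7 m³.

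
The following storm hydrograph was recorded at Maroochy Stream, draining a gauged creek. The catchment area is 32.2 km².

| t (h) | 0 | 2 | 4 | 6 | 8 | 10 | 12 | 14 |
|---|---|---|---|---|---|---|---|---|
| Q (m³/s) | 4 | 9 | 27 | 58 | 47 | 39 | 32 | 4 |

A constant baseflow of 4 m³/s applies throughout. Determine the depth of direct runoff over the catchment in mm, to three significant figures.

d ≈ 42.0 mm

Direct runoff: 0.0, 5.0, 23.0, 54.0, 43.0, 35.0, 28.0, 0.0 m³/s; ΣQ_DR = 188.0 m³/s.
V = ΣQ_DR · Δt = 188.0 × 7200 s = 1.354 × 10^6 m³.
Over A = 32.2 km², depth = V / A = 42.0 mm.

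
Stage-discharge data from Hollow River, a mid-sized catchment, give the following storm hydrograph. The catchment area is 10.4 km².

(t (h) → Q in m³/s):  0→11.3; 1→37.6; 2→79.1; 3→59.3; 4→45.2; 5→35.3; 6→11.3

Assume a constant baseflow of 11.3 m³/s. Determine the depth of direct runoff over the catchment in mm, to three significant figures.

Direct runoff: 0.0, 26.3, 67.8, 48.0, 33.9, 24.0, 0.0 m³/s; ΣQ_DR = 200.0 m³/s.
V = ΣQ_DR · Δt = 200.0 × 3600 s = 7.200 × 10^5 m³.
Over A = 10.4 km², depth = V / A = 69.2 mm.

d ≈ 69.2 mm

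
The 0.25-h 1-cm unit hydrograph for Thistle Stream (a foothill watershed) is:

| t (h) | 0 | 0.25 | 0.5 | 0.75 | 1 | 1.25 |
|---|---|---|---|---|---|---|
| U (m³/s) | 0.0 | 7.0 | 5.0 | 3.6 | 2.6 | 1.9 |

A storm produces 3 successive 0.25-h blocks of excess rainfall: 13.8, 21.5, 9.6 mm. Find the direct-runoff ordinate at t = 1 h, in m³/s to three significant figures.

Q ≈ 16.1 m³/s

By discrete convolution, Q_j = Σ (P_i / 10 mm) · U_{j−i}.
At t = 1 h (j=4): Q = (13.8/10)·2.6 + (21.5/10)·3.6 + (9.6/10)·5.0 = 16.1 m³/s.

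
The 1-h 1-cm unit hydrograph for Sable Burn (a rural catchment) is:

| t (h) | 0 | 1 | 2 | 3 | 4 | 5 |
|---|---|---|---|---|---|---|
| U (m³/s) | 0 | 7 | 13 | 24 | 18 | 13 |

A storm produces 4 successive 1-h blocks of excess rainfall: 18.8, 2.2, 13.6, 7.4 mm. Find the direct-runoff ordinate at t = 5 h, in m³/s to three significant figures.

By discrete convolution, Q_j = Σ (P_i / 10 mm) · U_{j−i}.
At t = 5 h (j=5): Q = (18.8/10)·13 + (2.2/10)·18 + (13.6/10)·24 + (7.4/10)·13 = 70.7 m³/s.

Q ≈ 70.7 m³/s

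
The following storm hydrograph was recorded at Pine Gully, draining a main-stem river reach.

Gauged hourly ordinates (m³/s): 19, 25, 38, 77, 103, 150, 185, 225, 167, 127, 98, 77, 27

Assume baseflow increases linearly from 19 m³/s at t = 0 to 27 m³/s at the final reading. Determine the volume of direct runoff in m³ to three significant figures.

V ≈ 3.67 × 10^6 m³

Direct-runoff ordinates (Q − Q_b): 0.00, 5.33, 17.67, 56.00, 81.33, 127.67, 162.00, 201.33, 142.67, 102.00, 72.33, 50.67, 0.00 m³/s.
ΣQ_DR = 1019 m³/s.
With Δt = 1 h = 3600 s, V = ΣQ_DR · Δt = 1019 × 3600 = 3.67 × 10^6 m³.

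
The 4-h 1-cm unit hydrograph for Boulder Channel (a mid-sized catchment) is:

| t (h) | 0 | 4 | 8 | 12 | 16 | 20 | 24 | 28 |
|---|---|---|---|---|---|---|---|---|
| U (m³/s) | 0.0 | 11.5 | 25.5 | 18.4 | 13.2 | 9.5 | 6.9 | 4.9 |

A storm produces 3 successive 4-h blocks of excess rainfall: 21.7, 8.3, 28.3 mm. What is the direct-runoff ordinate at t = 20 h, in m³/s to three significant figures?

Q ≈ 83.6 m³/s

By discrete convolution, Q_j = Σ (P_i / 10 mm) · U_{j−i}.
At t = 20 h (j=5): Q = (21.7/10)·9.5 + (8.3/10)·13.2 + (28.3/10)·18.4 = 83.6 m³/s.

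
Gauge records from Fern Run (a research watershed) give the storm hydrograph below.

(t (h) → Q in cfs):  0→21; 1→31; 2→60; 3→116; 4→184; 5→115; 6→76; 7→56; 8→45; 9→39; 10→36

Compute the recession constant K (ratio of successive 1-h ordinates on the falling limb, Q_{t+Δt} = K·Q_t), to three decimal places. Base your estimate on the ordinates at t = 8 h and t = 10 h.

K ≈ 0.894

Using the recession-limb readings at t = 8 h and t = 10 h: Q falls from 45 to 36 cfs over 2 intervals.
K = (Q₂/Q₁)^(1/2) = (36/45)^(1/2) = 0.894.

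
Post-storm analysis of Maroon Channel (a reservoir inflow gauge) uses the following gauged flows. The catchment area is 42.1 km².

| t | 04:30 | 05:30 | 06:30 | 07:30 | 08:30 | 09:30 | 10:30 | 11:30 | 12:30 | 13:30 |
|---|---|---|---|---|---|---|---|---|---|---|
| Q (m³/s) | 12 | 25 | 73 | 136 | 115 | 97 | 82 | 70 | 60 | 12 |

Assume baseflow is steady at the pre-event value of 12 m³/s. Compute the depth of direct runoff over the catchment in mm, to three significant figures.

d ≈ 48.1 mm

Direct runoff: 0.0, 13.0, 61.0, 124.0, 103.0, 85.0, 70.0, 58.0, 48.0, 0.0 m³/s; ΣQ_DR = 562.0 m³/s.
V = ΣQ_DR · Δt = 562.0 × 3600 s = 2.023 × 10^6 m³.
Over A = 42.1 km², depth = V / A = 48.1 mm.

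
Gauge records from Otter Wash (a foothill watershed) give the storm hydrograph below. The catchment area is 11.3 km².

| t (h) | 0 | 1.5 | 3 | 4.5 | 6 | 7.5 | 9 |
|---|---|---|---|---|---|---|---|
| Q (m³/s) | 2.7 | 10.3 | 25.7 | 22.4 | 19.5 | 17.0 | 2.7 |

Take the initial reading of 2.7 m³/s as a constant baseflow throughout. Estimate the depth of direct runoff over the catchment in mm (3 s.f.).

d ≈ 38.9 mm

Direct runoff: 0.0, 7.6, 23.0, 19.7, 16.8, 14.3, 0.0 m³/s; ΣQ_DR = 81.40 m³/s.
V = ΣQ_DR · Δt = 81.40 × 5400 s = 4.396 × 10^5 m³.
Over A = 11.3 km², depth = V / A = 38.9 mm.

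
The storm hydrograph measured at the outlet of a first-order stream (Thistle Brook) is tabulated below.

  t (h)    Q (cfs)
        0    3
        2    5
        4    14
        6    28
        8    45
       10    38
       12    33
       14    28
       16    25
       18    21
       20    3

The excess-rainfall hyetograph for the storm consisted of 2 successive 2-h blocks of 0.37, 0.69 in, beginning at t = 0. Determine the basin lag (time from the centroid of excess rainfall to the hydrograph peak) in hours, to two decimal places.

t_L ≈ 5.70 h

Centroid of excess rainfall: t_c = Σ P_i·t̄_i / ΣP_i = 2.3019 h (block centres at 1, 3 h).
Hydrograph peak occurs at t = 8 h, so basin lag t_L = 8 − 2.3019 = 5.70 h.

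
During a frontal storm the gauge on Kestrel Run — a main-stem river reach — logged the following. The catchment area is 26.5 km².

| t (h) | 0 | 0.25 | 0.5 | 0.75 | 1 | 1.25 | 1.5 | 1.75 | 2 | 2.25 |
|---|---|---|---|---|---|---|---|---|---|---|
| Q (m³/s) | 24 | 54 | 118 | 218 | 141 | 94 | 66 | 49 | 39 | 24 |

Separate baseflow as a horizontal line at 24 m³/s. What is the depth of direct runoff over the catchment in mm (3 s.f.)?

Direct runoff: 0.0, 30.0, 94.0, 194.0, 117.0, 70.0, 42.0, 25.0, 15.0, 0.0 m³/s; ΣQ_DR = 587.0 m³/s.
V = ΣQ_DR · Δt = 587.0 × 900 s = 5.283 × 10^5 m³.
Over A = 26.5 km², depth = V / A = 19.9 mm.

d ≈ 19.9 mm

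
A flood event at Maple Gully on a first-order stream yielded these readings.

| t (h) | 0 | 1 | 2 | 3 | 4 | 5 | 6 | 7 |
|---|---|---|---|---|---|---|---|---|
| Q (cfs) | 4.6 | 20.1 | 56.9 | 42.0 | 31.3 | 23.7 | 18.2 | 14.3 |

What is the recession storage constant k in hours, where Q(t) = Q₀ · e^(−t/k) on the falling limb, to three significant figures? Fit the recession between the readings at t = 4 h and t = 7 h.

On the falling limb, Q drops from 31.3 to 14.3 cfs between t = 4 h and t = 7 h (Δt = 3 h).
k = −Δt / ln(Q₂/Q₁) = −3 / ln(14.3/31.3) = 3.83 h.

k ≈ 3.83 h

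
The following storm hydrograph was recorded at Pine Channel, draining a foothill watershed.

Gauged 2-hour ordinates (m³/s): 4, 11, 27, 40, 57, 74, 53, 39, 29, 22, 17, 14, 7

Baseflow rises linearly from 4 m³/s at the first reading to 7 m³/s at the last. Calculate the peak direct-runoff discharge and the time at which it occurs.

Q_p = 68.75 m³/s at t = 10 h

Subtracting baseflow gives direct-runoff ordinates: 0.00, 6.75, 22.50, 35.25, 52.00, 68.75, 47.50, 33.25, 23.00, 15.75, 10.50, 7.25, 0.00 m³/s.
The maximum is 68.75 m³/s, occurring at the reading for t = 10 h.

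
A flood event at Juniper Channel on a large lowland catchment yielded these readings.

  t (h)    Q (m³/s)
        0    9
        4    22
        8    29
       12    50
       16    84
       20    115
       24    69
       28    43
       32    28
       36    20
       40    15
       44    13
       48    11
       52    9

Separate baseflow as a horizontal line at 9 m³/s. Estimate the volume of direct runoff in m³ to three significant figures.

Direct-runoff ordinates (Q − Q_b): 0.0, 13.0, 20.0, 41.0, 75.0, 106.0, 60.0, 34.0, 19.0, 11.0, 6.0, 4.0, 2.0, 0.0 m³/s.
ΣQ_DR = 391.0 m³/s.
With Δt = 4 h = 14400 s, V = ΣQ_DR · Δt = 391.0 × 14400 = 5.63 × 10^6 m³.

V ≈ 5.63 × 10^6 m³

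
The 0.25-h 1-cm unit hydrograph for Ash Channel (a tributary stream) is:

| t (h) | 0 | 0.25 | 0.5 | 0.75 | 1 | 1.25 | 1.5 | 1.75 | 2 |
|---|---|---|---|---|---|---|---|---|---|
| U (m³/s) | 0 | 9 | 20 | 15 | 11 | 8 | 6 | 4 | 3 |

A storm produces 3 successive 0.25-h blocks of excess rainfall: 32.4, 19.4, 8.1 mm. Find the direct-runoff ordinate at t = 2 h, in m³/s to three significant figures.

By discrete convolution, Q_j = Σ (P_i / 10 mm) · U_{j−i}.
At t = 2 h (j=8): Q = (32.4/10)·3 + (19.4/10)·4 + (8.1/10)·6 = 22.3 m³/s.

Q ≈ 22.3 m³/s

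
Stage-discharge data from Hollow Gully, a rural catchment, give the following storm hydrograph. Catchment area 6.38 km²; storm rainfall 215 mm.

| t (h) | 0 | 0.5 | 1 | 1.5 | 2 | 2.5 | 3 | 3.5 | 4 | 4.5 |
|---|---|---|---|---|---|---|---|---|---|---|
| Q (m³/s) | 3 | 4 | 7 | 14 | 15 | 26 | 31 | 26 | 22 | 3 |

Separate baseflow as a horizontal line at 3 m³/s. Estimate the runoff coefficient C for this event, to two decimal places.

ΣQ_DR = 121.0 m³/s; V = ΣQ_DR·Δt = 2.178 × 10^5 m³.
Runoff depth d = V / A = 34.14 mm.
C = d / P = 34.14 / 215 = 0.16.

C ≈ 0.16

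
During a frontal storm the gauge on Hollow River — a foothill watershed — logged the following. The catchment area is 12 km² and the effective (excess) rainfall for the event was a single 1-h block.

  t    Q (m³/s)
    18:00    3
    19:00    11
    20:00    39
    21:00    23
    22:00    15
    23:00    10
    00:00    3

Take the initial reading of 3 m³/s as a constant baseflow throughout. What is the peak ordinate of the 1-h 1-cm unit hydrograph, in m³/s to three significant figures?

U_p ≈ 14.5 m³/s

Direct runoff: 0.0, 8.0, 36.0, 20.0, 12.0, 7.0, 0.0 m³/s; ΣQ_DR = 83.00 m³/s, peak = 36.0 m³/s.
Runoff depth d = ΣQ_DR·Δt / A = 83.00 × 3600 / (12 km²) = 24.90 mm.
The 1-cm UH is the DRH scaled by (10 mm)/d, so U_p = 36.0 × 10/24.90 = 14.5 m³/s.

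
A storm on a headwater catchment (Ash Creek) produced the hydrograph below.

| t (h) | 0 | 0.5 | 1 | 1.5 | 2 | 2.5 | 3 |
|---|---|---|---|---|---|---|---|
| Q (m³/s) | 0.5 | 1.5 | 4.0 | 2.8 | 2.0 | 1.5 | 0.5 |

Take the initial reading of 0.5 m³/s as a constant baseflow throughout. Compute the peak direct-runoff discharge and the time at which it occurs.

Subtracting baseflow gives direct-runoff ordinates: 0.0, 1.0, 3.5, 2.3, 1.5, 1.0, 0.0 m³/s.
The maximum is 3.5 m³/s, occurring at the reading for t = 1 h.

Q_p = 3.5 m³/s at t = 1 h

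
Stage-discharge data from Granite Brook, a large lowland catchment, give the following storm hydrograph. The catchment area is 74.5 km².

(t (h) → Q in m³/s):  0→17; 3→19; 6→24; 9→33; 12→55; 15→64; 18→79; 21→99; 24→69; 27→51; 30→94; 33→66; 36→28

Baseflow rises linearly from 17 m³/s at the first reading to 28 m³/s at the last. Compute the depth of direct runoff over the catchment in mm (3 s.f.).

d ≈ 58.8 mm

Direct runoff: 0.00, 1.08, 5.17, 13.25, 34.33, 42.42, 56.50, 75.58, 44.67, 25.75, 67.83, 38.92, 0.00 m³/s; ΣQ_DR = 405.5 m³/s.
V = ΣQ_DR · Δt = 405.5 × 10800 s = 4.379 × 10^6 m³.
Over A = 74.5 km², depth = V / A = 58.8 mm.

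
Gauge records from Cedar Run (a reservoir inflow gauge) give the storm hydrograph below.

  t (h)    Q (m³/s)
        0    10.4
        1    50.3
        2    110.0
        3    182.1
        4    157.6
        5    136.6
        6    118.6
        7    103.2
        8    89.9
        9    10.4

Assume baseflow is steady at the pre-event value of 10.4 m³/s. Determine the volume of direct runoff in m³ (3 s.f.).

Direct-runoff ordinates (Q − Q_b): 0.0, 39.9, 99.6, 171.7, 147.2, 126.2, 108.2, 92.8, 79.5, 0.0 m³/s.
ΣQ_DR = 865.1 m³/s.
With Δt = 1 h = 3600 s, V = ΣQ_DR · Δt = 865.1 × 3600 = 3.11 × 10^6 m³.

V ≈ 3.11 × 10^6 m³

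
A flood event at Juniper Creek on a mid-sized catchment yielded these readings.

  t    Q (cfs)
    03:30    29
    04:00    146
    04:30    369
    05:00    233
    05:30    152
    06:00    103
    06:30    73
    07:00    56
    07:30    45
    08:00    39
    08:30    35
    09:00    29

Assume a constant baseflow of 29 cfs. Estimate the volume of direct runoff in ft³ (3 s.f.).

V ≈ 1.73 × 10^6 ft³

Direct-runoff ordinates (Q − Q_b): 0.0, 117.0, 340.0, 204.0, 123.0, 74.0, 44.0, 27.0, 16.0, 10.0, 6.0, 0.0 cfs.
ΣQ_DR = 961.0 cfs.
With Δt = 0.5 h = 1800 s, V = ΣQ_DR · Δt = 961.0 × 1800 = 1.73 × 10^6 ft³.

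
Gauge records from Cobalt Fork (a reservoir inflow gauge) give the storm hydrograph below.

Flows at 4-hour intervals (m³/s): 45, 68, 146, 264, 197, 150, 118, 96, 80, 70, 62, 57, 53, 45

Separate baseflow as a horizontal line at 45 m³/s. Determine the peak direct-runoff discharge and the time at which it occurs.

Q_p = 219.0 m³/s at t = 12 h

Subtracting baseflow gives direct-runoff ordinates: 0.0, 23.0, 101.0, 219.0, 152.0, 105.0, 73.0, 51.0, 35.0, 25.0, 17.0, 12.0, 8.0, 0.0 m³/s.
The maximum is 219.0 m³/s, occurring at the reading for t = 12 h.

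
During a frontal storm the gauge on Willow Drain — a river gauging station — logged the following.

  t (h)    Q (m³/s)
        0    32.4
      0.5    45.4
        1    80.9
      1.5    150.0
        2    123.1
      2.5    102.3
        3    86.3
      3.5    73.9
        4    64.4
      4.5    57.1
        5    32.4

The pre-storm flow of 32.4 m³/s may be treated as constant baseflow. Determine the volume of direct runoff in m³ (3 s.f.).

V ≈ 8.85 × 10^5 m³

Direct-runoff ordinates (Q − Q_b): 0.0, 13.0, 48.5, 117.6, 90.7, 69.9, 53.9, 41.5, 32.0, 24.7, 0.0 m³/s.
ΣQ_DR = 491.8 m³/s.
With Δt = 0.5 h = 1800 s, V = ΣQ_DR · Δt = 491.8 × 1800 = 8.85 × 10^5 m³.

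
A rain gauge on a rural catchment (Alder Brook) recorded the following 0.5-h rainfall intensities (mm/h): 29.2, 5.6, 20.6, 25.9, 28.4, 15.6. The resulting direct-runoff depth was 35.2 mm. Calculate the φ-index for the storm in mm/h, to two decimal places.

φ ≈ 9.86 mm/h

Only the 5 blocks with intensity above φ contribute runoff: 29.2, 20.6, 25.9, 28.4, 15.6 mm/h.
Σ(I−φ)·Δt = d  ⇒  (29.2+20.6+25.9+28.4+15.6 − 5φ)·0.5 = 35.2
φ = (119.7 − 35.2/0.5) / 5 = 9.86 mm/h.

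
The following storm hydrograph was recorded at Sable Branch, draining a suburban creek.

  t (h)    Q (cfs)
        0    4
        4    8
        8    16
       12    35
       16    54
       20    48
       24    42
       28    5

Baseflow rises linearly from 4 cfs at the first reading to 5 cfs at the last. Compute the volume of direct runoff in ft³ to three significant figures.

V ≈ 2.53 × 10^6 ft³

Direct-runoff ordinates (Q − Q_b): 0.00, 3.86, 11.71, 30.57, 49.43, 43.29, 37.14, 0.00 cfs.
ΣQ_DR = 176.0 cfs.
With Δt = 4 h = 14400 s, V = ΣQ_DR · Δt = 176.0 × 14400 = 2.53 × 10^6 ft³.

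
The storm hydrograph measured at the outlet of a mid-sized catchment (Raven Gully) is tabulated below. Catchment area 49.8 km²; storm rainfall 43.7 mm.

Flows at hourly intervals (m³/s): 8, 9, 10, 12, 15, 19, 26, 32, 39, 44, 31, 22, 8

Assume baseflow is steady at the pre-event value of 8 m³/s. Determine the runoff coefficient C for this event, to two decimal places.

C ≈ 0.28

ΣQ_DR = 171.0 m³/s; V = ΣQ_DR·Δt = 6.156 × 10^5 m³.
Runoff depth d = V / A = 12.36 mm.
C = d / P = 12.36 / 43.7 = 0.28.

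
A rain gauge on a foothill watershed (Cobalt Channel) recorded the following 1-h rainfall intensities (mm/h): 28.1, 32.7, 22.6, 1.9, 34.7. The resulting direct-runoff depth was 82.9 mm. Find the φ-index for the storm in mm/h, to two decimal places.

φ ≈ 8.80 mm/h

Only the 4 blocks with intensity above φ contribute runoff: 28.1, 32.7, 22.6, 34.7 mm/h.
Σ(I−φ)·Δt = d  ⇒  (28.1+32.7+22.6+34.7 − 4φ)·1 = 82.9
φ = (118.1 − 82.9/1) / 4 = 8.80 mm/h.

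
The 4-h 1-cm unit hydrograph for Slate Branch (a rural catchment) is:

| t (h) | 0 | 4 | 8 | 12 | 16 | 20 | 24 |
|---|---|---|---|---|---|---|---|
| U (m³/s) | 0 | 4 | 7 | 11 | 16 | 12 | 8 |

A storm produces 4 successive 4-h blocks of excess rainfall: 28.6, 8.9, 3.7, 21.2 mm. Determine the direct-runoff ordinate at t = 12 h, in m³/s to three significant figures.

By discrete convolution, Q_j = Σ (P_i / 10 mm) · U_{j−i}.
At t = 12 h (j=3): Q = (28.6/10)·11 + (8.9/10)·7 + (3.7/10)·4 + (21.2/10)·0 = 39.2 m³/s.

Q ≈ 39.2 m³/s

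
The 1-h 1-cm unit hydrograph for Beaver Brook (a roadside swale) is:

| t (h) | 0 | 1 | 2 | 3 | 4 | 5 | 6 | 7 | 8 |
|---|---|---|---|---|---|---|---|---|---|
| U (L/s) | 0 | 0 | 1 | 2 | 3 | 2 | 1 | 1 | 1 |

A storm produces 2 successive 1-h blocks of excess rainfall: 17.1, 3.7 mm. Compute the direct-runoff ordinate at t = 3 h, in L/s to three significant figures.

By discrete convolution, Q_j = Σ (P_i / 10 mm) · U_{j−i}.
At t = 3 h (j=3): Q = (17.1/10)·2 + (3.7/10)·1 = 3.79 L/s.

Q ≈ 3.79 L/s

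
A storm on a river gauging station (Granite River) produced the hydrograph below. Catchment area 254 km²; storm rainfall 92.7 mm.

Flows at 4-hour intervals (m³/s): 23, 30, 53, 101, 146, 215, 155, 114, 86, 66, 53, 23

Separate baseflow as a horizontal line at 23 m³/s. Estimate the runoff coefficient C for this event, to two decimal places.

C ≈ 0.48

ΣQ_DR = 789.0 m³/s; V = ΣQ_DR·Δt = 1.136 × 10^7 m³.
Runoff depth d = V / A = 44.73 mm.
C = d / P = 44.73 / 92.7 = 0.48.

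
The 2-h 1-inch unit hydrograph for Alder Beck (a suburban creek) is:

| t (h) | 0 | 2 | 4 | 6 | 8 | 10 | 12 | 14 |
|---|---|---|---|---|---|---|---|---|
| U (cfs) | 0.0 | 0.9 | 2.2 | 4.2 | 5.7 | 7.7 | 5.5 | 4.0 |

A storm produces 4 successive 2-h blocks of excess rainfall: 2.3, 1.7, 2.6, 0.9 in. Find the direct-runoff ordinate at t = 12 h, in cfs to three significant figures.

By discrete convolution, Q_j = Σ (P_i / 1 in) · U_{j−i}.
At t = 12 h (j=6): Q = (2.3/1)·5.5 + (1.7/1)·7.7 + (2.6/1)·5.7 + (0.9/1)·4.2 = 44.3 cfs.

Q ≈ 44.3 cfs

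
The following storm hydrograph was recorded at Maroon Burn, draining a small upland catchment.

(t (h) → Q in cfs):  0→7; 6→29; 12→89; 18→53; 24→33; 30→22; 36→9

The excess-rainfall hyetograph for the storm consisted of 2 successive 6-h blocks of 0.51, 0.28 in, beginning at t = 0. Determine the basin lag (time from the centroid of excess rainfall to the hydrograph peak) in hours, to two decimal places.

t_L ≈ 6.87 h

Centroid of excess rainfall: t_c = Σ P_i·t̄_i / ΣP_i = 5.1266 h (block centres at 3, 9 h).
Hydrograph peak occurs at t = 12 h, so basin lag t_L = 12 − 5.1266 = 6.87 h.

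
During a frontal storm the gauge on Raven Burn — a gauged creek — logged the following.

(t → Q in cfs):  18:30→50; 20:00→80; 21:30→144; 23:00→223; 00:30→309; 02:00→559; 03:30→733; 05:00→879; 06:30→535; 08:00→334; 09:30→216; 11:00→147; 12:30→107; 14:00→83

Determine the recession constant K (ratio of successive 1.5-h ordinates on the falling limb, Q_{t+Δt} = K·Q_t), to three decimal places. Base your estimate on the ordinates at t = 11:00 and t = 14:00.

K ≈ 0.751

Using the recession-limb readings at t = 11:00 and t = 14:00: Q falls from 147 to 83 cfs over 2 intervals.
K = (Q₂/Q₁)^(1/2) = (83/147)^(1/2) = 0.751.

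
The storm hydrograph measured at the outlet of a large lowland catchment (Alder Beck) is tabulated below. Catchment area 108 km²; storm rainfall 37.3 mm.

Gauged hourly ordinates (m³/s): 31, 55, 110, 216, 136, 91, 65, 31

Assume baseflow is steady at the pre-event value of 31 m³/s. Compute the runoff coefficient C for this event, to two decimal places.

C ≈ 0.44

ΣQ_DR = 487.0 m³/s; V = ΣQ_DR·Δt = 1.753 × 10^6 m³.
Runoff depth d = V / A = 16.23 mm.
C = d / P = 16.23 / 37.3 = 0.44.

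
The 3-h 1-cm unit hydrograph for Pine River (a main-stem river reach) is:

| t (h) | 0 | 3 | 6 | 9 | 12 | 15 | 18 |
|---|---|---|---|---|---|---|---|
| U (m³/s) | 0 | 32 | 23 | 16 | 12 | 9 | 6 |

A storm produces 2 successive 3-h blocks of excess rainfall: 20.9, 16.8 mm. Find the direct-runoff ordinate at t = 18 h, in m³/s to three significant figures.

Q ≈ 27.7 m³/s

By discrete convolution, Q_j = Σ (P_i / 10 mm) · U_{j−i}.
At t = 18 h (j=6): Q = (20.9/10)·6 + (16.8/10)·9 = 27.7 m³/s.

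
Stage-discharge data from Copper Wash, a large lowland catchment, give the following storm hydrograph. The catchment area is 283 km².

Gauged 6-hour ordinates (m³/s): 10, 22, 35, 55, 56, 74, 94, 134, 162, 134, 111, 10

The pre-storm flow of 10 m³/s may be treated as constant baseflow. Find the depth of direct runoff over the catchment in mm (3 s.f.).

Direct runoff: 0.0, 12.0, 25.0, 45.0, 46.0, 64.0, 84.0, 124.0, 152.0, 124.0, 101.0, 0.0 m³/s; ΣQ_DR = 777.0 m³/s.
V = ΣQ_DR · Δt = 777.0 × 21600 s = 1.678 × 10^7 m³.
Over A = 283 km², depth = V / A = 59.3 mm.

d ≈ 59.3 mm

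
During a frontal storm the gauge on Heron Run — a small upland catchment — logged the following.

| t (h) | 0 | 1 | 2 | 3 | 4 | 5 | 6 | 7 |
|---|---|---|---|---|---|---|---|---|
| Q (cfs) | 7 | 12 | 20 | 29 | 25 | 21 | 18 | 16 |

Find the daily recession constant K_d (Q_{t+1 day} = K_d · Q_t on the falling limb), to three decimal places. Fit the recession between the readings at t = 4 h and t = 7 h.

K_d ≈ 0.028

Between t = 4 h and t = 7 h the flow falls from 25 to 16 cfs over 3×1 h = 3 h.
Per-interval ratio K = (16/25)^(1/3) = 0.8618; K_d = K^(24/1) = 0.028.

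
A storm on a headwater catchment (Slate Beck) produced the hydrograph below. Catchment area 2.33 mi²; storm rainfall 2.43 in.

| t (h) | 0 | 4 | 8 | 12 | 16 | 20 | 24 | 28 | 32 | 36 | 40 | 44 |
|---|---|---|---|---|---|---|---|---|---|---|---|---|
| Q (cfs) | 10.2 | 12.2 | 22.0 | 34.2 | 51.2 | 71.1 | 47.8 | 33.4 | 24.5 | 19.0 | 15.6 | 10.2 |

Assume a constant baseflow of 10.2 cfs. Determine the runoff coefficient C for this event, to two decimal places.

ΣQ_DR = 229.0 cfs; V = ΣQ_DR·Δt = 3.298 × 10^6 ft³.
Runoff depth d = V / A = 0.6092 in.
C = d / P = 0.6092 / 2.43 = 0.25.

C ≈ 0.25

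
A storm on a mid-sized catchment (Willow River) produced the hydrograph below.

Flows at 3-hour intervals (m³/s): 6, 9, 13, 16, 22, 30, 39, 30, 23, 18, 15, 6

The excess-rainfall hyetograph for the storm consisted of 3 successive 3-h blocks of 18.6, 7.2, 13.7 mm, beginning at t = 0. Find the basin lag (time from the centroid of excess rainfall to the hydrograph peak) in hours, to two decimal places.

Centroid of excess rainfall: t_c = Σ P_i·t̄_i / ΣP_i = 4.1278 h (block centres at 1.5, 4.5, 7.5 h).
Hydrograph peak occurs at t = 18 h, so basin lag t_L = 18 − 4.1278 = 13.87 h.

t_L ≈ 13.87 h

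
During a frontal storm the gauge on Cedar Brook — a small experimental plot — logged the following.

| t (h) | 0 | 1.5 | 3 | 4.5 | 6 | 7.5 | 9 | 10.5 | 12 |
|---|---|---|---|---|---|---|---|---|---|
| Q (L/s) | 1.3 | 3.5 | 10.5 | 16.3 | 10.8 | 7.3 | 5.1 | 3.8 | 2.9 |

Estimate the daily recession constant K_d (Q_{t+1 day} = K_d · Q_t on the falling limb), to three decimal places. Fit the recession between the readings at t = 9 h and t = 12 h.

Between t = 9 h and t = 12 h the flow falls from 5.1 to 2.9 L/s over 2×1.5 h = 3 h.
Per-interval ratio K = (2.9/5.1)^(1/2) = 0.7541; K_d = K^(24/1.5) = 0.011.

K_d ≈ 0.011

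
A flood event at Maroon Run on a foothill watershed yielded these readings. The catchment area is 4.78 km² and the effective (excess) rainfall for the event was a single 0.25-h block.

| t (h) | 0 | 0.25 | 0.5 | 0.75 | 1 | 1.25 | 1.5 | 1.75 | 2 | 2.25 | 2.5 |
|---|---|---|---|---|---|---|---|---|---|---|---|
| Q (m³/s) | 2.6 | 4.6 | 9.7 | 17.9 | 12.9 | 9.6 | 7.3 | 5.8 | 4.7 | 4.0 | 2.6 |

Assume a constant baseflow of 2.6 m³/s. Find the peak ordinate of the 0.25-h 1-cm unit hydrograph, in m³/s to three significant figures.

Direct runoff: 0.0, 2.0, 7.1, 15.3, 10.3, 7.0, 4.7, 3.2, 2.1, 1.4, 0.0 m³/s; ΣQ_DR = 53.10 m³/s, peak = 15.3 m³/s.
Runoff depth d = ΣQ_DR·Δt / A = 53.10 × 900 / (4.78 km²) = 9.998 mm.
The 1-cm UH is the DRH scaled by (10 mm)/d, so U_p = 15.3 × 10/9.998 = 15.3 m³/s.

U_p ≈ 15.3 m³/s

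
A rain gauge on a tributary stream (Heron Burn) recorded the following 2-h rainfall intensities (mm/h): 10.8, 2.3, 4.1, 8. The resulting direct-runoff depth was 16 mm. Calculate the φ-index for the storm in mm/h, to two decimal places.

φ ≈ 5.40 mm/h

Only the 2 blocks with intensity above φ contribute runoff: 10.8, 8 mm/h.
Σ(I−φ)·Δt = d  ⇒  (10.8+8 − 2φ)·2 = 16
φ = (18.80 − 16/2) / 2 = 5.40 mm/h.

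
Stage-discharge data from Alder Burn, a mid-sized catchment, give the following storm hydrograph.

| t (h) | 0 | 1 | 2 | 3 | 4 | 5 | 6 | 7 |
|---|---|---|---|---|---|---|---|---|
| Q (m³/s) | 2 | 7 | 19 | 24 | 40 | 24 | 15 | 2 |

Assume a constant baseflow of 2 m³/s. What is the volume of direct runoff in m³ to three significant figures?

Direct-runoff ordinates (Q − Q_b): 0.0, 5.0, 17.0, 22.0, 38.0, 22.0, 13.0, 0.0 m³/s.
ΣQ_DR = 117.0 m³/s.
With Δt = 1 h = 3600 s, V = ΣQ_DR · Δt = 117.0 × 3600 = 4.21 × 10^5 m³.

V ≈ 4.21 × 10^5 m³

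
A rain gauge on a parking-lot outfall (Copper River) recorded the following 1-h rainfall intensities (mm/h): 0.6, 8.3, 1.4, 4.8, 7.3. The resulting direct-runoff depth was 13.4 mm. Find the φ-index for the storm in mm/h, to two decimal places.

Only the 3 blocks with intensity above φ contribute runoff: 8.3, 4.8, 7.3 mm/h.
Σ(I−φ)·Δt = d  ⇒  (8.3+4.8+7.3 − 3φ)·1 = 13.4
φ = (20.40 − 13.4/1) / 3 = 2.33 mm/h.

φ ≈ 2.33 mm/h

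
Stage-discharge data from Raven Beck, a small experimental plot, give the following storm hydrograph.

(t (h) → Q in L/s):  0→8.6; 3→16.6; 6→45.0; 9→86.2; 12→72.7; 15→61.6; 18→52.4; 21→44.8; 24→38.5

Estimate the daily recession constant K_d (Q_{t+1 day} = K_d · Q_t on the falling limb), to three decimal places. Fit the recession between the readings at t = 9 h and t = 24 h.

K_d ≈ 0.275

Between t = 9 h and t = 24 h the flow falls from 86.2 to 38.5 L/s over 5×3 h = 15 h.
Per-interval ratio K = (38.5/86.2)^(1/5) = 0.8511; K_d = K^(24/3) = 0.275.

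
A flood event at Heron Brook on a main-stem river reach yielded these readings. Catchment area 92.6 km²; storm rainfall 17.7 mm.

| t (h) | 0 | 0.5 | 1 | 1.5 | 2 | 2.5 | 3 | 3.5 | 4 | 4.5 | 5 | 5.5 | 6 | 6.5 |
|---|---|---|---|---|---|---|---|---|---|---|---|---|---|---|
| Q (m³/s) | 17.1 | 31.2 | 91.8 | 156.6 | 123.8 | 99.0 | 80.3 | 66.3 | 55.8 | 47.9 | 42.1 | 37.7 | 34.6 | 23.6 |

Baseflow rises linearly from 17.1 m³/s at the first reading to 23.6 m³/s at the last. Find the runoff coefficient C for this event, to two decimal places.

C ≈ 0.68

ΣQ_DR = 622.9 m³/s; V = ΣQ_DR·Δt = 1.121 × 10^6 m³.
Runoff depth d = V / A = 12.11 mm.
C = d / P = 12.11 / 17.7 = 0.68.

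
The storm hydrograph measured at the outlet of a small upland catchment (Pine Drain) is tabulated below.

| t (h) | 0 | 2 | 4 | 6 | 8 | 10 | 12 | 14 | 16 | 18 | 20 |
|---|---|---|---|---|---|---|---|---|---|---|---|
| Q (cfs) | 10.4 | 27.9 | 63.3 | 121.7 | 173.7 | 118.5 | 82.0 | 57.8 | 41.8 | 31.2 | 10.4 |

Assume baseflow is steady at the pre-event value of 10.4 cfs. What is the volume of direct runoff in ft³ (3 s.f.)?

V ≈ 4.49 × 10^6 ft³

Direct-runoff ordinates (Q − Q_b): 0.0, 17.5, 52.9, 111.3, 163.3, 108.1, 71.6, 47.4, 31.4, 20.8, 0.0 cfs.
ΣQ_DR = 624.3 cfs.
With Δt = 2 h = 7200 s, V = ΣQ_DR · Δt = 624.3 × 7200 = 4.49 × 10^6 ft³.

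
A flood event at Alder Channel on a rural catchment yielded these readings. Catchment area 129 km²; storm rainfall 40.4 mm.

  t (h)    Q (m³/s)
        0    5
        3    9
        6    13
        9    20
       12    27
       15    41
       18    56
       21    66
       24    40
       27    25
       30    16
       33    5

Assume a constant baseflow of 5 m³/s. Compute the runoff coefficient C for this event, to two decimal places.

C ≈ 0.55

ΣQ_DR = 263.0 m³/s; V = ΣQ_DR·Δt = 2.840 × 10^6 m³.
Runoff depth d = V / A = 22.02 mm.
C = d / P = 22.02 / 40.4 = 0.55.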